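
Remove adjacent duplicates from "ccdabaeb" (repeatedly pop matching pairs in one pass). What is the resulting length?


Input: ccdabaeb
Stack-based adjacent duplicate removal:
  Read 'c': push. Stack: c
  Read 'c': matches stack top 'c' => pop. Stack: (empty)
  Read 'd': push. Stack: d
  Read 'a': push. Stack: da
  Read 'b': push. Stack: dab
  Read 'a': push. Stack: daba
  Read 'e': push. Stack: dabae
  Read 'b': push. Stack: dabaeb
Final stack: "dabaeb" (length 6)

6


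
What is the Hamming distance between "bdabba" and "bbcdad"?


Comparing "bdabba" and "bbcdad" position by position:
  Position 0: 'b' vs 'b' => same
  Position 1: 'd' vs 'b' => differ
  Position 2: 'a' vs 'c' => differ
  Position 3: 'b' vs 'd' => differ
  Position 4: 'b' vs 'a' => differ
  Position 5: 'a' vs 'd' => differ
Total differences (Hamming distance): 5

5


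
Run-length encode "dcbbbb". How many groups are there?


Input: dcbbbb
Scanning for consecutive runs:
  Group 1: 'd' x 1 (positions 0-0)
  Group 2: 'c' x 1 (positions 1-1)
  Group 3: 'b' x 4 (positions 2-5)
Total groups: 3

3


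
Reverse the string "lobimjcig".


Input: lobimjcig
Reading characters right to left:
  Position 8: 'g'
  Position 7: 'i'
  Position 6: 'c'
  Position 5: 'j'
  Position 4: 'm'
  Position 3: 'i'
  Position 2: 'b'
  Position 1: 'o'
  Position 0: 'l'
Reversed: gicjmibol

gicjmibol


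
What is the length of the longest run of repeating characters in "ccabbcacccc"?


Input: "ccabbcacccc"
Scanning for longest run:
  Position 1 ('c'): continues run of 'c', length=2
  Position 2 ('a'): new char, reset run to 1
  Position 3 ('b'): new char, reset run to 1
  Position 4 ('b'): continues run of 'b', length=2
  Position 5 ('c'): new char, reset run to 1
  Position 6 ('a'): new char, reset run to 1
  Position 7 ('c'): new char, reset run to 1
  Position 8 ('c'): continues run of 'c', length=2
  Position 9 ('c'): continues run of 'c', length=3
  Position 10 ('c'): continues run of 'c', length=4
Longest run: 'c' with length 4

4


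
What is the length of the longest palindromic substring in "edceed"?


Input: "edceed"
Checking substrings for palindromes:
  [3:5] "ee" (len 2) => palindrome
Longest palindromic substring: "ee" with length 2

2


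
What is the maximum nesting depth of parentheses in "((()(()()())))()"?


Input: "((()(()()())))()"
Tracking depth:
  Position 0 '(': depth becomes 1
  Position 1 '(': depth becomes 2
  Position 2 '(': depth becomes 3
  Position 3 ')': depth becomes 2
  Position 4 '(': depth becomes 3
  Position 5 '(': depth becomes 4
  Position 6 ')': depth becomes 3
  Position 7 '(': depth becomes 4
  Position 8 ')': depth becomes 3
  Position 9 '(': depth becomes 4
  Position 10 ')': depth becomes 3
  Position 11 ')': depth becomes 2
  Position 12 ')': depth becomes 1
  Position 13 ')': depth becomes 0
  Position 14 '(': depth becomes 1
  Position 15 ')': depth becomes 0
Maximum depth reached: 4

4


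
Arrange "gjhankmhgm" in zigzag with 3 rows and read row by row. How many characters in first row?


Zigzag "gjhankmhgm" into 3 rows:
Placing characters:
  'g' => row 0
  'j' => row 1
  'h' => row 2
  'a' => row 1
  'n' => row 0
  'k' => row 1
  'm' => row 2
  'h' => row 1
  'g' => row 0
  'm' => row 1
Rows:
  Row 0: "gng"
  Row 1: "jakhm"
  Row 2: "hm"
First row length: 3

3


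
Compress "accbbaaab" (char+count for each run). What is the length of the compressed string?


Input: accbbaaab
Runs:
  'a' x 1 => "a1"
  'c' x 2 => "c2"
  'b' x 2 => "b2"
  'a' x 3 => "a3"
  'b' x 1 => "b1"
Compressed: "a1c2b2a3b1"
Compressed length: 10

10


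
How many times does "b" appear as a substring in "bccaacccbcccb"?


Searching for "b" in "bccaacccbcccb"
Scanning each position:
  Position 0: "b" => MATCH
  Position 1: "c" => no
  Position 2: "c" => no
  Position 3: "a" => no
  Position 4: "a" => no
  Position 5: "c" => no
  Position 6: "c" => no
  Position 7: "c" => no
  Position 8: "b" => MATCH
  Position 9: "c" => no
  Position 10: "c" => no
  Position 11: "c" => no
  Position 12: "b" => MATCH
Total occurrences: 3

3


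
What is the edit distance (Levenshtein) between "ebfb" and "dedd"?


Computing edit distance: "ebfb" -> "dedd"
DP table:
           d    e    d    d
      0    1    2    3    4
  e   1    1    1    2    3
  b   2    2    2    2    3
  f   3    3    3    3    3
  b   4    4    4    4    4
Edit distance = dp[4][4] = 4

4


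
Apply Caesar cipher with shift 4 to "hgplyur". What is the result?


Caesar cipher: shift "hgplyur" by 4
  'h' (pos 7) + 4 = pos 11 = 'l'
  'g' (pos 6) + 4 = pos 10 = 'k'
  'p' (pos 15) + 4 = pos 19 = 't'
  'l' (pos 11) + 4 = pos 15 = 'p'
  'y' (pos 24) + 4 = pos 2 = 'c'
  'u' (pos 20) + 4 = pos 24 = 'y'
  'r' (pos 17) + 4 = pos 21 = 'v'
Result: lktpcyv

lktpcyv


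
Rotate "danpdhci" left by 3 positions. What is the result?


Input: "danpdhci", rotate left by 3
First 3 characters: "dan"
Remaining characters: "pdhci"
Concatenate remaining + first: "pdhci" + "dan" = "pdhcidan"

pdhcidan


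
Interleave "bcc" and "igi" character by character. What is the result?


Interleaving "bcc" and "igi":
  Position 0: 'b' from first, 'i' from second => "bi"
  Position 1: 'c' from first, 'g' from second => "cg"
  Position 2: 'c' from first, 'i' from second => "ci"
Result: bicgci

bicgci


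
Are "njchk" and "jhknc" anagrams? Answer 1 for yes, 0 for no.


Strings: "njchk", "jhknc"
Sorted first:  chjkn
Sorted second: chjkn
Sorted forms match => anagrams

1


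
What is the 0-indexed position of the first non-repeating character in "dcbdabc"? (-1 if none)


Input: dcbdabc
Character frequencies:
  'a': 1
  'b': 2
  'c': 2
  'd': 2
Scanning left to right for freq == 1:
  Position 0 ('d'): freq=2, skip
  Position 1 ('c'): freq=2, skip
  Position 2 ('b'): freq=2, skip
  Position 3 ('d'): freq=2, skip
  Position 4 ('a'): unique! => answer = 4

4


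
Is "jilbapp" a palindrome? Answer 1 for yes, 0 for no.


Input: jilbapp
Reversed: ppablij
  Compare pos 0 ('j') with pos 6 ('p'): MISMATCH
  Compare pos 1 ('i') with pos 5 ('p'): MISMATCH
  Compare pos 2 ('l') with pos 4 ('a'): MISMATCH
Result: not a palindrome

0


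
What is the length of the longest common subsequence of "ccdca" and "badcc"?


LCS of "ccdca" and "badcc"
DP table:
           b    a    d    c    c
      0    0    0    0    0    0
  c   0    0    0    0    1    1
  c   0    0    0    0    1    2
  d   0    0    0    1    1    2
  c   0    0    0    1    2    2
  a   0    0    1    1    2    2
LCS length = dp[5][5] = 2

2


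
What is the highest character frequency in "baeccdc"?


Input: baeccdc
Character counts:
  'a': 1
  'b': 1
  'c': 3
  'd': 1
  'e': 1
Maximum frequency: 3

3


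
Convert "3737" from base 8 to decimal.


Input: "3737" in base 8
Positional expansion:
  Digit '3' (value 3) x 8^3 = 1536
  Digit '7' (value 7) x 8^2 = 448
  Digit '3' (value 3) x 8^1 = 24
  Digit '7' (value 7) x 8^0 = 7
Sum = 2015

2015


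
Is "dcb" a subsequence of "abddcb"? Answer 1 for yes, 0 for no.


Check if "dcb" is a subsequence of "abddcb"
Greedy scan:
  Position 0 ('a'): no match needed
  Position 1 ('b'): no match needed
  Position 2 ('d'): matches sub[0] = 'd'
  Position 3 ('d'): no match needed
  Position 4 ('c'): matches sub[1] = 'c'
  Position 5 ('b'): matches sub[2] = 'b'
All 3 characters matched => is a subsequence

1


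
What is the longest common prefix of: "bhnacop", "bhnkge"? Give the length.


Words: bhnacop, bhnkge
  Position 0: all 'b' => match
  Position 1: all 'h' => match
  Position 2: all 'n' => match
  Position 3: ('a', 'k') => mismatch, stop
LCP = "bhn" (length 3)

3


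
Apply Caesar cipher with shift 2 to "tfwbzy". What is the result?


Caesar cipher: shift "tfwbzy" by 2
  't' (pos 19) + 2 = pos 21 = 'v'
  'f' (pos 5) + 2 = pos 7 = 'h'
  'w' (pos 22) + 2 = pos 24 = 'y'
  'b' (pos 1) + 2 = pos 3 = 'd'
  'z' (pos 25) + 2 = pos 1 = 'b'
  'y' (pos 24) + 2 = pos 0 = 'a'
Result: vhydba

vhydba


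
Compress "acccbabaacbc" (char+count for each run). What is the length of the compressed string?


Input: acccbabaacbc
Runs:
  'a' x 1 => "a1"
  'c' x 3 => "c3"
  'b' x 1 => "b1"
  'a' x 1 => "a1"
  'b' x 1 => "b1"
  'a' x 2 => "a2"
  'c' x 1 => "c1"
  'b' x 1 => "b1"
  'c' x 1 => "c1"
Compressed: "a1c3b1a1b1a2c1b1c1"
Compressed length: 18

18


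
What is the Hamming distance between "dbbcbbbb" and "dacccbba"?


Comparing "dbbcbbbb" and "dacccbba" position by position:
  Position 0: 'd' vs 'd' => same
  Position 1: 'b' vs 'a' => differ
  Position 2: 'b' vs 'c' => differ
  Position 3: 'c' vs 'c' => same
  Position 4: 'b' vs 'c' => differ
  Position 5: 'b' vs 'b' => same
  Position 6: 'b' vs 'b' => same
  Position 7: 'b' vs 'a' => differ
Total differences (Hamming distance): 4

4


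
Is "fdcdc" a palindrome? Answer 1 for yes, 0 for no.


Input: fdcdc
Reversed: cdcdf
  Compare pos 0 ('f') with pos 4 ('c'): MISMATCH
  Compare pos 1 ('d') with pos 3 ('d'): match
Result: not a palindrome

0


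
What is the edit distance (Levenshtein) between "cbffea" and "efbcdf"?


Computing edit distance: "cbffea" -> "efbcdf"
DP table:
           e    f    b    c    d    f
      0    1    2    3    4    5    6
  c   1    1    2    3    3    4    5
  b   2    2    2    2    3    4    5
  f   3    3    2    3    3    4    4
  f   4    4    3    3    4    4    4
  e   5    4    4    4    4    5    5
  a   6    5    5    5    5    5    6
Edit distance = dp[6][6] = 6

6


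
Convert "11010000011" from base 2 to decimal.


Input: "11010000011" in base 2
Positional expansion:
  Digit '1' (value 1) x 2^10 = 1024
  Digit '1' (value 1) x 2^9 = 512
  Digit '0' (value 0) x 2^8 = 0
  Digit '1' (value 1) x 2^7 = 128
  Digit '0' (value 0) x 2^6 = 0
  Digit '0' (value 0) x 2^5 = 0
  Digit '0' (value 0) x 2^4 = 0
  Digit '0' (value 0) x 2^3 = 0
  Digit '0' (value 0) x 2^2 = 0
  Digit '1' (value 1) x 2^1 = 2
  Digit '1' (value 1) x 2^0 = 1
Sum = 1667

1667


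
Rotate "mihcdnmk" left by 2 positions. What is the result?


Input: "mihcdnmk", rotate left by 2
First 2 characters: "mi"
Remaining characters: "hcdnmk"
Concatenate remaining + first: "hcdnmk" + "mi" = "hcdnmkmi"

hcdnmkmi


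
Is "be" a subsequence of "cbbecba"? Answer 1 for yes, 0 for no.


Check if "be" is a subsequence of "cbbecba"
Greedy scan:
  Position 0 ('c'): no match needed
  Position 1 ('b'): matches sub[0] = 'b'
  Position 2 ('b'): no match needed
  Position 3 ('e'): matches sub[1] = 'e'
  Position 4 ('c'): no match needed
  Position 5 ('b'): no match needed
  Position 6 ('a'): no match needed
All 2 characters matched => is a subsequence

1


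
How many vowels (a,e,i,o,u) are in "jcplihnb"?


Input: jcplihnb
Checking each character:
  'j' at position 0: consonant
  'c' at position 1: consonant
  'p' at position 2: consonant
  'l' at position 3: consonant
  'i' at position 4: vowel (running total: 1)
  'h' at position 5: consonant
  'n' at position 6: consonant
  'b' at position 7: consonant
Total vowels: 1

1


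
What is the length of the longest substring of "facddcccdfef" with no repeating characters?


Input: "facddcccdfef"
Sliding window (track last position of each char):
  Position 0 ('f'): window [0,0] length 1 -- new best
  Position 1 ('a'): window [0,1] length 2 -- new best
  Position 2 ('c'): window [0,2] length 3 -- new best
  Position 3 ('d'): window [0,3] length 4 -- new best
  Position 4 ('d'): repeat (last at 3), move window start to 4
  Position 4 ('d'): window [4,4] length 1
  Position 5 ('c'): window [4,5] length 2
  Position 6 ('c'): repeat (last at 5), move window start to 6
  Position 6 ('c'): window [6,6] length 1
  Position 7 ('c'): repeat (last at 6), move window start to 7
  Position 7 ('c'): window [7,7] length 1
  Position 8 ('d'): window [7,8] length 2
  Position 9 ('f'): window [7,9] length 3
  Position 10 ('e'): window [7,10] length 4
  Position 11 ('f'): repeat (last at 9), move window start to 10
  Position 11 ('f'): window [10,11] length 2
Longest substring with no repeats: "facd" with length 4

4


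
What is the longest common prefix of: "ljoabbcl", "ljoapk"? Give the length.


Words: ljoabbcl, ljoapk
  Position 0: all 'l' => match
  Position 1: all 'j' => match
  Position 2: all 'o' => match
  Position 3: all 'a' => match
  Position 4: ('b', 'p') => mismatch, stop
LCP = "ljoa" (length 4)

4


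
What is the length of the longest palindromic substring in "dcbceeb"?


Input: "dcbceeb"
Checking substrings for palindromes:
  [1:4] "cbc" (len 3) => palindrome
  [4:6] "ee" (len 2) => palindrome
Longest palindromic substring: "cbc" with length 3

3


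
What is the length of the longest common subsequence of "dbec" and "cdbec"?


LCS of "dbec" and "cdbec"
DP table:
           c    d    b    e    c
      0    0    0    0    0    0
  d   0    0    1    1    1    1
  b   0    0    1    2    2    2
  e   0    0    1    2    3    3
  c   0    1    1    2    3    4
LCS length = dp[4][5] = 4

4


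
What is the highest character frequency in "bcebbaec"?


Input: bcebbaec
Character counts:
  'a': 1
  'b': 3
  'c': 2
  'e': 2
Maximum frequency: 3

3


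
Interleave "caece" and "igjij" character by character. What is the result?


Interleaving "caece" and "igjij":
  Position 0: 'c' from first, 'i' from second => "ci"
  Position 1: 'a' from first, 'g' from second => "ag"
  Position 2: 'e' from first, 'j' from second => "ej"
  Position 3: 'c' from first, 'i' from second => "ci"
  Position 4: 'e' from first, 'j' from second => "ej"
Result: ciagejciej

ciagejciej


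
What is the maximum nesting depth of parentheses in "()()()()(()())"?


Input: "()()()()(()())"
Tracking depth:
  Position 0 '(': depth becomes 1
  Position 1 ')': depth becomes 0
  Position 2 '(': depth becomes 1
  Position 3 ')': depth becomes 0
  Position 4 '(': depth becomes 1
  Position 5 ')': depth becomes 0
  Position 6 '(': depth becomes 1
  Position 7 ')': depth becomes 0
  Position 8 '(': depth becomes 1
  Position 9 '(': depth becomes 2
  Position 10 ')': depth becomes 1
  Position 11 '(': depth becomes 2
  Position 12 ')': depth becomes 1
  Position 13 ')': depth becomes 0
Maximum depth reached: 2

2


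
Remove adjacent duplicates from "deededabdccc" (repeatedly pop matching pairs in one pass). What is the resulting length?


Input: deededabdccc
Stack-based adjacent duplicate removal:
  Read 'd': push. Stack: d
  Read 'e': push. Stack: de
  Read 'e': matches stack top 'e' => pop. Stack: d
  Read 'd': matches stack top 'd' => pop. Stack: (empty)
  Read 'e': push. Stack: e
  Read 'd': push. Stack: ed
  Read 'a': push. Stack: eda
  Read 'b': push. Stack: edab
  Read 'd': push. Stack: edabd
  Read 'c': push. Stack: edabdc
  Read 'c': matches stack top 'c' => pop. Stack: edabd
  Read 'c': push. Stack: edabdc
Final stack: "edabdc" (length 6)

6


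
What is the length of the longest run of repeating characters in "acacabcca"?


Input: "acacabcca"
Scanning for longest run:
  Position 1 ('c'): new char, reset run to 1
  Position 2 ('a'): new char, reset run to 1
  Position 3 ('c'): new char, reset run to 1
  Position 4 ('a'): new char, reset run to 1
  Position 5 ('b'): new char, reset run to 1
  Position 6 ('c'): new char, reset run to 1
  Position 7 ('c'): continues run of 'c', length=2
  Position 8 ('a'): new char, reset run to 1
Longest run: 'c' with length 2

2


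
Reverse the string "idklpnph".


Input: idklpnph
Reading characters right to left:
  Position 7: 'h'
  Position 6: 'p'
  Position 5: 'n'
  Position 4: 'p'
  Position 3: 'l'
  Position 2: 'k'
  Position 1: 'd'
  Position 0: 'i'
Reversed: hpnplkdi

hpnplkdi


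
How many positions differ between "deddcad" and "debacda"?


Comparing "deddcad" and "debacda" position by position:
  Position 0: 'd' vs 'd' => same
  Position 1: 'e' vs 'e' => same
  Position 2: 'd' vs 'b' => DIFFER
  Position 3: 'd' vs 'a' => DIFFER
  Position 4: 'c' vs 'c' => same
  Position 5: 'a' vs 'd' => DIFFER
  Position 6: 'd' vs 'a' => DIFFER
Positions that differ: 4

4


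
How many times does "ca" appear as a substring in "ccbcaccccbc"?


Searching for "ca" in "ccbcaccccbc"
Scanning each position:
  Position 0: "cc" => no
  Position 1: "cb" => no
  Position 2: "bc" => no
  Position 3: "ca" => MATCH
  Position 4: "ac" => no
  Position 5: "cc" => no
  Position 6: "cc" => no
  Position 7: "cc" => no
  Position 8: "cb" => no
  Position 9: "bc" => no
Total occurrences: 1

1


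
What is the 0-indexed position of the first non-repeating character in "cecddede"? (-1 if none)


Input: cecddede
Character frequencies:
  'c': 2
  'd': 3
  'e': 3
Scanning left to right for freq == 1:
  Position 0 ('c'): freq=2, skip
  Position 1 ('e'): freq=3, skip
  Position 2 ('c'): freq=2, skip
  Position 3 ('d'): freq=3, skip
  Position 4 ('d'): freq=3, skip
  Position 5 ('e'): freq=3, skip
  Position 6 ('d'): freq=3, skip
  Position 7 ('e'): freq=3, skip
  No unique character found => answer = -1

-1


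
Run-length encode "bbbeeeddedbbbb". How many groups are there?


Input: bbbeeeddedbbbb
Scanning for consecutive runs:
  Group 1: 'b' x 3 (positions 0-2)
  Group 2: 'e' x 3 (positions 3-5)
  Group 3: 'd' x 2 (positions 6-7)
  Group 4: 'e' x 1 (positions 8-8)
  Group 5: 'd' x 1 (positions 9-9)
  Group 6: 'b' x 4 (positions 10-13)
Total groups: 6

6


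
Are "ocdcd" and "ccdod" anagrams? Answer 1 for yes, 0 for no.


Strings: "ocdcd", "ccdod"
Sorted first:  ccddo
Sorted second: ccddo
Sorted forms match => anagrams

1


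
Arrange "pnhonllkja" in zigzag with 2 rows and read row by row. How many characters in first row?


Zigzag "pnhonllkja" into 2 rows:
Placing characters:
  'p' => row 0
  'n' => row 1
  'h' => row 0
  'o' => row 1
  'n' => row 0
  'l' => row 1
  'l' => row 0
  'k' => row 1
  'j' => row 0
  'a' => row 1
Rows:
  Row 0: "phnlj"
  Row 1: "nolka"
First row length: 5

5


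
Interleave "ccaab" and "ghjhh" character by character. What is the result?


Interleaving "ccaab" and "ghjhh":
  Position 0: 'c' from first, 'g' from second => "cg"
  Position 1: 'c' from first, 'h' from second => "ch"
  Position 2: 'a' from first, 'j' from second => "aj"
  Position 3: 'a' from first, 'h' from second => "ah"
  Position 4: 'b' from first, 'h' from second => "bh"
Result: cgchajahbh

cgchajahbh


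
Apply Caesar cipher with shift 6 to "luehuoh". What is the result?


Caesar cipher: shift "luehuoh" by 6
  'l' (pos 11) + 6 = pos 17 = 'r'
  'u' (pos 20) + 6 = pos 0 = 'a'
  'e' (pos 4) + 6 = pos 10 = 'k'
  'h' (pos 7) + 6 = pos 13 = 'n'
  'u' (pos 20) + 6 = pos 0 = 'a'
  'o' (pos 14) + 6 = pos 20 = 'u'
  'h' (pos 7) + 6 = pos 13 = 'n'
Result: raknaun

raknaun


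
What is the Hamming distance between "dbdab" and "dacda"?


Comparing "dbdab" and "dacda" position by position:
  Position 0: 'd' vs 'd' => same
  Position 1: 'b' vs 'a' => differ
  Position 2: 'd' vs 'c' => differ
  Position 3: 'a' vs 'd' => differ
  Position 4: 'b' vs 'a' => differ
Total differences (Hamming distance): 4

4


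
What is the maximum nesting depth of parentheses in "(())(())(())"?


Input: "(())(())(())"
Tracking depth:
  Position 0 '(': depth becomes 1
  Position 1 '(': depth becomes 2
  Position 2 ')': depth becomes 1
  Position 3 ')': depth becomes 0
  Position 4 '(': depth becomes 1
  Position 5 '(': depth becomes 2
  Position 6 ')': depth becomes 1
  Position 7 ')': depth becomes 0
  Position 8 '(': depth becomes 1
  Position 9 '(': depth becomes 2
  Position 10 ')': depth becomes 1
  Position 11 ')': depth becomes 0
Maximum depth reached: 2

2


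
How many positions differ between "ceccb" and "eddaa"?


Comparing "ceccb" and "eddaa" position by position:
  Position 0: 'c' vs 'e' => DIFFER
  Position 1: 'e' vs 'd' => DIFFER
  Position 2: 'c' vs 'd' => DIFFER
  Position 3: 'c' vs 'a' => DIFFER
  Position 4: 'b' vs 'a' => DIFFER
Positions that differ: 5

5


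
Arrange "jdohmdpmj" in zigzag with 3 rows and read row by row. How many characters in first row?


Zigzag "jdohmdpmj" into 3 rows:
Placing characters:
  'j' => row 0
  'd' => row 1
  'o' => row 2
  'h' => row 1
  'm' => row 0
  'd' => row 1
  'p' => row 2
  'm' => row 1
  'j' => row 0
Rows:
  Row 0: "jmj"
  Row 1: "dhdm"
  Row 2: "op"
First row length: 3

3


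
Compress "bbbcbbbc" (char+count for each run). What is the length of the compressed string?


Input: bbbcbbbc
Runs:
  'b' x 3 => "b3"
  'c' x 1 => "c1"
  'b' x 3 => "b3"
  'c' x 1 => "c1"
Compressed: "b3c1b3c1"
Compressed length: 8

8


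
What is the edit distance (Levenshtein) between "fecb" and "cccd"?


Computing edit distance: "fecb" -> "cccd"
DP table:
           c    c    c    d
      0    1    2    3    4
  f   1    1    2    3    4
  e   2    2    2    3    4
  c   3    2    2    2    3
  b   4    3    3    3    3
Edit distance = dp[4][4] = 3

3


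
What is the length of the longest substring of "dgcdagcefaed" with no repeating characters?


Input: "dgcdagcefaed"
Sliding window (track last position of each char):
  Position 0 ('d'): window [0,0] length 1 -- new best
  Position 1 ('g'): window [0,1] length 2 -- new best
  Position 2 ('c'): window [0,2] length 3 -- new best
  Position 3 ('d'): repeat (last at 0), move window start to 1
  Position 3 ('d'): window [1,3] length 3
  Position 4 ('a'): window [1,4] length 4 -- new best
  Position 5 ('g'): repeat (last at 1), move window start to 2
  Position 5 ('g'): window [2,5] length 4
  Position 6 ('c'): repeat (last at 2), move window start to 3
  Position 6 ('c'): window [3,6] length 4
  Position 7 ('e'): window [3,7] length 5 -- new best
  Position 8 ('f'): window [3,8] length 6 -- new best
  Position 9 ('a'): repeat (last at 4), move window start to 5
  Position 9 ('a'): window [5,9] length 5
  Position 10 ('e'): repeat (last at 7), move window start to 8
  Position 10 ('e'): window [8,10] length 3
  Position 11 ('d'): window [8,11] length 4
Longest substring with no repeats: "dagcef" with length 6

6


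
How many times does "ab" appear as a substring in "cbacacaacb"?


Searching for "ab" in "cbacacaacb"
Scanning each position:
  Position 0: "cb" => no
  Position 1: "ba" => no
  Position 2: "ac" => no
  Position 3: "ca" => no
  Position 4: "ac" => no
  Position 5: "ca" => no
  Position 6: "aa" => no
  Position 7: "ac" => no
  Position 8: "cb" => no
Total occurrences: 0

0


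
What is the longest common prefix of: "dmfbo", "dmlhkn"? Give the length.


Words: dmfbo, dmlhkn
  Position 0: all 'd' => match
  Position 1: all 'm' => match
  Position 2: ('f', 'l') => mismatch, stop
LCP = "dm" (length 2)

2


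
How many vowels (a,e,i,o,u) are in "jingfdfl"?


Input: jingfdfl
Checking each character:
  'j' at position 0: consonant
  'i' at position 1: vowel (running total: 1)
  'n' at position 2: consonant
  'g' at position 3: consonant
  'f' at position 4: consonant
  'd' at position 5: consonant
  'f' at position 6: consonant
  'l' at position 7: consonant
Total vowels: 1

1


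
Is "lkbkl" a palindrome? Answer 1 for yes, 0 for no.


Input: lkbkl
Reversed: lkbkl
  Compare pos 0 ('l') with pos 4 ('l'): match
  Compare pos 1 ('k') with pos 3 ('k'): match
Result: palindrome

1


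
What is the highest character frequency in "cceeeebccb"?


Input: cceeeebccb
Character counts:
  'b': 2
  'c': 4
  'e': 4
Maximum frequency: 4

4


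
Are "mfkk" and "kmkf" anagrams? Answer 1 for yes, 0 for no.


Strings: "mfkk", "kmkf"
Sorted first:  fkkm
Sorted second: fkkm
Sorted forms match => anagrams

1


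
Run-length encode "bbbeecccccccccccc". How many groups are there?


Input: bbbeecccccccccccc
Scanning for consecutive runs:
  Group 1: 'b' x 3 (positions 0-2)
  Group 2: 'e' x 2 (positions 3-4)
  Group 3: 'c' x 12 (positions 5-16)
Total groups: 3

3


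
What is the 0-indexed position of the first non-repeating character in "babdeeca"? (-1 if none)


Input: babdeeca
Character frequencies:
  'a': 2
  'b': 2
  'c': 1
  'd': 1
  'e': 2
Scanning left to right for freq == 1:
  Position 0 ('b'): freq=2, skip
  Position 1 ('a'): freq=2, skip
  Position 2 ('b'): freq=2, skip
  Position 3 ('d'): unique! => answer = 3

3


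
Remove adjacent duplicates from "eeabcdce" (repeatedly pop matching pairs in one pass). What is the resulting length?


Input: eeabcdce
Stack-based adjacent duplicate removal:
  Read 'e': push. Stack: e
  Read 'e': matches stack top 'e' => pop. Stack: (empty)
  Read 'a': push. Stack: a
  Read 'b': push. Stack: ab
  Read 'c': push. Stack: abc
  Read 'd': push. Stack: abcd
  Read 'c': push. Stack: abcdc
  Read 'e': push. Stack: abcdce
Final stack: "abcdce" (length 6)

6


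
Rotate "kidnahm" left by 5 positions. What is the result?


Input: "kidnahm", rotate left by 5
First 5 characters: "kidna"
Remaining characters: "hm"
Concatenate remaining + first: "hm" + "kidna" = "hmkidna"

hmkidna


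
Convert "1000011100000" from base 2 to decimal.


Input: "1000011100000" in base 2
Positional expansion:
  Digit '1' (value 1) x 2^12 = 4096
  Digit '0' (value 0) x 2^11 = 0
  Digit '0' (value 0) x 2^10 = 0
  Digit '0' (value 0) x 2^9 = 0
  Digit '0' (value 0) x 2^8 = 0
  Digit '1' (value 1) x 2^7 = 128
  Digit '1' (value 1) x 2^6 = 64
  Digit '1' (value 1) x 2^5 = 32
  Digit '0' (value 0) x 2^4 = 0
  Digit '0' (value 0) x 2^3 = 0
  Digit '0' (value 0) x 2^2 = 0
  Digit '0' (value 0) x 2^1 = 0
  Digit '0' (value 0) x 2^0 = 0
Sum = 4320

4320


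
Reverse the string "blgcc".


Input: blgcc
Reading characters right to left:
  Position 4: 'c'
  Position 3: 'c'
  Position 2: 'g'
  Position 1: 'l'
  Position 0: 'b'
Reversed: ccglb

ccglb


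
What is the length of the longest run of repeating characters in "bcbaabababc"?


Input: "bcbaabababc"
Scanning for longest run:
  Position 1 ('c'): new char, reset run to 1
  Position 2 ('b'): new char, reset run to 1
  Position 3 ('a'): new char, reset run to 1
  Position 4 ('a'): continues run of 'a', length=2
  Position 5 ('b'): new char, reset run to 1
  Position 6 ('a'): new char, reset run to 1
  Position 7 ('b'): new char, reset run to 1
  Position 8 ('a'): new char, reset run to 1
  Position 9 ('b'): new char, reset run to 1
  Position 10 ('c'): new char, reset run to 1
Longest run: 'a' with length 2

2


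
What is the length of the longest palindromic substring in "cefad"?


Input: "cefad"
Checking substrings for palindromes:
  No multi-char palindromic substrings found
Longest palindromic substring: "c" with length 1

1


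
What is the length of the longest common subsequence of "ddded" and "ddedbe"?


LCS of "ddded" and "ddedbe"
DP table:
           d    d    e    d    b    e
      0    0    0    0    0    0    0
  d   0    1    1    1    1    1    1
  d   0    1    2    2    2    2    2
  d   0    1    2    2    3    3    3
  e   0    1    2    3    3    3    4
  d   0    1    2    3    4    4    4
LCS length = dp[5][6] = 4

4


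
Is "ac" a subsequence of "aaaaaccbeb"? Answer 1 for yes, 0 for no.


Check if "ac" is a subsequence of "aaaaaccbeb"
Greedy scan:
  Position 0 ('a'): matches sub[0] = 'a'
  Position 1 ('a'): no match needed
  Position 2 ('a'): no match needed
  Position 3 ('a'): no match needed
  Position 4 ('a'): no match needed
  Position 5 ('c'): matches sub[1] = 'c'
  Position 6 ('c'): no match needed
  Position 7 ('b'): no match needed
  Position 8 ('e'): no match needed
  Position 9 ('b'): no match needed
All 2 characters matched => is a subsequence

1


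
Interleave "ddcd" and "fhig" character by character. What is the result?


Interleaving "ddcd" and "fhig":
  Position 0: 'd' from first, 'f' from second => "df"
  Position 1: 'd' from first, 'h' from second => "dh"
  Position 2: 'c' from first, 'i' from second => "ci"
  Position 3: 'd' from first, 'g' from second => "dg"
Result: dfdhcidg

dfdhcidg


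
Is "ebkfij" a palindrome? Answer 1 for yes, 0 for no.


Input: ebkfij
Reversed: jifkbe
  Compare pos 0 ('e') with pos 5 ('j'): MISMATCH
  Compare pos 1 ('b') with pos 4 ('i'): MISMATCH
  Compare pos 2 ('k') with pos 3 ('f'): MISMATCH
Result: not a palindrome

0


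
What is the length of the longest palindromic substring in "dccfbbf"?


Input: "dccfbbf"
Checking substrings for palindromes:
  [3:7] "fbbf" (len 4) => palindrome
  [1:3] "cc" (len 2) => palindrome
  [4:6] "bb" (len 2) => palindrome
Longest palindromic substring: "fbbf" with length 4

4


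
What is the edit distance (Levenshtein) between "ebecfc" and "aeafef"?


Computing edit distance: "ebecfc" -> "aeafef"
DP table:
           a    e    a    f    e    f
      0    1    2    3    4    5    6
  e   1    1    1    2    3    4    5
  b   2    2    2    2    3    4    5
  e   3    3    2    3    3    3    4
  c   4    4    3    3    4    4    4
  f   5    5    4    4    3    4    4
  c   6    6    5    5    4    4    5
Edit distance = dp[6][6] = 5

5


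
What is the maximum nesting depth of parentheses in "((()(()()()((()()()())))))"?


Input: "((()(()()()((()()()())))))"
Tracking depth:
  Position 0 '(': depth becomes 1
  Position 1 '(': depth becomes 2
  Position 2 '(': depth becomes 3
  Position 3 ')': depth becomes 2
  Position 4 '(': depth becomes 3
  Position 5 '(': depth becomes 4
  Position 6 ')': depth becomes 3
  Position 7 '(': depth becomes 4
  Position 8 ')': depth becomes 3
  Position 9 '(': depth becomes 4
  Position 10 ')': depth becomes 3
  Position 11 '(': depth becomes 4
  Position 12 '(': depth becomes 5
  Position 13 '(': depth becomes 6
  Position 14 ')': depth becomes 5
  Position 15 '(': depth becomes 6
  Position 16 ')': depth becomes 5
  Position 17 '(': depth becomes 6
  Position 18 ')': depth becomes 5
  Position 19 '(': depth becomes 6
  Position 20 ')': depth becomes 5
  Position 21 ')': depth becomes 4
  Position 22 ')': depth becomes 3
  Position 23 ')': depth becomes 2
  Position 24 ')': depth becomes 1
  Position 25 ')': depth becomes 0
Maximum depth reached: 6

6


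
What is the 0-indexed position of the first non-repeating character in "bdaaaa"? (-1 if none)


Input: bdaaaa
Character frequencies:
  'a': 4
  'b': 1
  'd': 1
Scanning left to right for freq == 1:
  Position 0 ('b'): unique! => answer = 0

0


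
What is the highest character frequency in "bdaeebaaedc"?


Input: bdaeebaaedc
Character counts:
  'a': 3
  'b': 2
  'c': 1
  'd': 2
  'e': 3
Maximum frequency: 3

3


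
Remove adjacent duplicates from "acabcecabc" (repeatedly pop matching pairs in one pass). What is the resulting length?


Input: acabcecabc
Stack-based adjacent duplicate removal:
  Read 'a': push. Stack: a
  Read 'c': push. Stack: ac
  Read 'a': push. Stack: aca
  Read 'b': push. Stack: acab
  Read 'c': push. Stack: acabc
  Read 'e': push. Stack: acabce
  Read 'c': push. Stack: acabcec
  Read 'a': push. Stack: acabceca
  Read 'b': push. Stack: acabcecab
  Read 'c': push. Stack: acabcecabc
Final stack: "acabcecabc" (length 10)

10


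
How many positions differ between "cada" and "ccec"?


Comparing "cada" and "ccec" position by position:
  Position 0: 'c' vs 'c' => same
  Position 1: 'a' vs 'c' => DIFFER
  Position 2: 'd' vs 'e' => DIFFER
  Position 3: 'a' vs 'c' => DIFFER
Positions that differ: 3

3


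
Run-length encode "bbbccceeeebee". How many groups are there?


Input: bbbccceeeebee
Scanning for consecutive runs:
  Group 1: 'b' x 3 (positions 0-2)
  Group 2: 'c' x 3 (positions 3-5)
  Group 3: 'e' x 4 (positions 6-9)
  Group 4: 'b' x 1 (positions 10-10)
  Group 5: 'e' x 2 (positions 11-12)
Total groups: 5

5


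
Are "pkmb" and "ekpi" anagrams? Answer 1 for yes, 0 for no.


Strings: "pkmb", "ekpi"
Sorted first:  bkmp
Sorted second: eikp
Differ at position 0: 'b' vs 'e' => not anagrams

0


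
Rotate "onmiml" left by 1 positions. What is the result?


Input: "onmiml", rotate left by 1
First 1 characters: "o"
Remaining characters: "nmiml"
Concatenate remaining + first: "nmiml" + "o" = "nmimlo"

nmimlo


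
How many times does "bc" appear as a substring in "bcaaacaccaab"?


Searching for "bc" in "bcaaacaccaab"
Scanning each position:
  Position 0: "bc" => MATCH
  Position 1: "ca" => no
  Position 2: "aa" => no
  Position 3: "aa" => no
  Position 4: "ac" => no
  Position 5: "ca" => no
  Position 6: "ac" => no
  Position 7: "cc" => no
  Position 8: "ca" => no
  Position 9: "aa" => no
  Position 10: "ab" => no
Total occurrences: 1

1


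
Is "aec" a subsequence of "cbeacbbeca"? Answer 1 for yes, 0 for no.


Check if "aec" is a subsequence of "cbeacbbeca"
Greedy scan:
  Position 0 ('c'): no match needed
  Position 1 ('b'): no match needed
  Position 2 ('e'): no match needed
  Position 3 ('a'): matches sub[0] = 'a'
  Position 4 ('c'): no match needed
  Position 5 ('b'): no match needed
  Position 6 ('b'): no match needed
  Position 7 ('e'): matches sub[1] = 'e'
  Position 8 ('c'): matches sub[2] = 'c'
  Position 9 ('a'): no match needed
All 3 characters matched => is a subsequence

1


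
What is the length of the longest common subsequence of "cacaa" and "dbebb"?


LCS of "cacaa" and "dbebb"
DP table:
           d    b    e    b    b
      0    0    0    0    0    0
  c   0    0    0    0    0    0
  a   0    0    0    0    0    0
  c   0    0    0    0    0    0
  a   0    0    0    0    0    0
  a   0    0    0    0    0    0
LCS length = dp[5][5] = 0

0


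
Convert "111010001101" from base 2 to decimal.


Input: "111010001101" in base 2
Positional expansion:
  Digit '1' (value 1) x 2^11 = 2048
  Digit '1' (value 1) x 2^10 = 1024
  Digit '1' (value 1) x 2^9 = 512
  Digit '0' (value 0) x 2^8 = 0
  Digit '1' (value 1) x 2^7 = 128
  Digit '0' (value 0) x 2^6 = 0
  Digit '0' (value 0) x 2^5 = 0
  Digit '0' (value 0) x 2^4 = 0
  Digit '1' (value 1) x 2^3 = 8
  Digit '1' (value 1) x 2^2 = 4
  Digit '0' (value 0) x 2^1 = 0
  Digit '1' (value 1) x 2^0 = 1
Sum = 3725

3725


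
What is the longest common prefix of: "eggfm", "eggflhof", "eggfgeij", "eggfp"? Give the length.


Words: eggfm, eggflhof, eggfgeij, eggfp
  Position 0: all 'e' => match
  Position 1: all 'g' => match
  Position 2: all 'g' => match
  Position 3: all 'f' => match
  Position 4: ('m', 'l', 'g', 'p') => mismatch, stop
LCP = "eggf" (length 4)

4


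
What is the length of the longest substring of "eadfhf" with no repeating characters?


Input: "eadfhf"
Sliding window (track last position of each char):
  Position 0 ('e'): window [0,0] length 1 -- new best
  Position 1 ('a'): window [0,1] length 2 -- new best
  Position 2 ('d'): window [0,2] length 3 -- new best
  Position 3 ('f'): window [0,3] length 4 -- new best
  Position 4 ('h'): window [0,4] length 5 -- new best
  Position 5 ('f'): repeat (last at 3), move window start to 4
  Position 5 ('f'): window [4,5] length 2
Longest substring with no repeats: "eadfh" with length 5

5


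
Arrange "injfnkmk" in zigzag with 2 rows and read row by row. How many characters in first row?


Zigzag "injfnkmk" into 2 rows:
Placing characters:
  'i' => row 0
  'n' => row 1
  'j' => row 0
  'f' => row 1
  'n' => row 0
  'k' => row 1
  'm' => row 0
  'k' => row 1
Rows:
  Row 0: "ijnm"
  Row 1: "nfkk"
First row length: 4

4


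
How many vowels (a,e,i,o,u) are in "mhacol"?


Input: mhacol
Checking each character:
  'm' at position 0: consonant
  'h' at position 1: consonant
  'a' at position 2: vowel (running total: 1)
  'c' at position 3: consonant
  'o' at position 4: vowel (running total: 2)
  'l' at position 5: consonant
Total vowels: 2

2


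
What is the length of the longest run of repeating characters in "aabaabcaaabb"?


Input: "aabaabcaaabb"
Scanning for longest run:
  Position 1 ('a'): continues run of 'a', length=2
  Position 2 ('b'): new char, reset run to 1
  Position 3 ('a'): new char, reset run to 1
  Position 4 ('a'): continues run of 'a', length=2
  Position 5 ('b'): new char, reset run to 1
  Position 6 ('c'): new char, reset run to 1
  Position 7 ('a'): new char, reset run to 1
  Position 8 ('a'): continues run of 'a', length=2
  Position 9 ('a'): continues run of 'a', length=3
  Position 10 ('b'): new char, reset run to 1
  Position 11 ('b'): continues run of 'b', length=2
Longest run: 'a' with length 3

3


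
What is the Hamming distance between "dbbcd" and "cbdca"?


Comparing "dbbcd" and "cbdca" position by position:
  Position 0: 'd' vs 'c' => differ
  Position 1: 'b' vs 'b' => same
  Position 2: 'b' vs 'd' => differ
  Position 3: 'c' vs 'c' => same
  Position 4: 'd' vs 'a' => differ
Total differences (Hamming distance): 3

3


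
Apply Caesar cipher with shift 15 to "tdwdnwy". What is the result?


Caesar cipher: shift "tdwdnwy" by 15
  't' (pos 19) + 15 = pos 8 = 'i'
  'd' (pos 3) + 15 = pos 18 = 's'
  'w' (pos 22) + 15 = pos 11 = 'l'
  'd' (pos 3) + 15 = pos 18 = 's'
  'n' (pos 13) + 15 = pos 2 = 'c'
  'w' (pos 22) + 15 = pos 11 = 'l'
  'y' (pos 24) + 15 = pos 13 = 'n'
Result: islscln

islscln


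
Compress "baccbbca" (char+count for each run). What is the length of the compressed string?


Input: baccbbca
Runs:
  'b' x 1 => "b1"
  'a' x 1 => "a1"
  'c' x 2 => "c2"
  'b' x 2 => "b2"
  'c' x 1 => "c1"
  'a' x 1 => "a1"
Compressed: "b1a1c2b2c1a1"
Compressed length: 12

12


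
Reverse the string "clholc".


Input: clholc
Reading characters right to left:
  Position 5: 'c'
  Position 4: 'l'
  Position 3: 'o'
  Position 2: 'h'
  Position 1: 'l'
  Position 0: 'c'
Reversed: clohlc

clohlc


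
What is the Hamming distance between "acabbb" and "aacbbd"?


Comparing "acabbb" and "aacbbd" position by position:
  Position 0: 'a' vs 'a' => same
  Position 1: 'c' vs 'a' => differ
  Position 2: 'a' vs 'c' => differ
  Position 3: 'b' vs 'b' => same
  Position 4: 'b' vs 'b' => same
  Position 5: 'b' vs 'd' => differ
Total differences (Hamming distance): 3

3


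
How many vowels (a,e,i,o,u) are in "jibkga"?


Input: jibkga
Checking each character:
  'j' at position 0: consonant
  'i' at position 1: vowel (running total: 1)
  'b' at position 2: consonant
  'k' at position 3: consonant
  'g' at position 4: consonant
  'a' at position 5: vowel (running total: 2)
Total vowels: 2

2


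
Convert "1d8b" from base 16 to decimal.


Input: "1d8b" in base 16
Positional expansion:
  Digit '1' (value 1) x 16^3 = 4096
  Digit 'd' (value 13) x 16^2 = 3328
  Digit '8' (value 8) x 16^1 = 128
  Digit 'b' (value 11) x 16^0 = 11
Sum = 7563

7563


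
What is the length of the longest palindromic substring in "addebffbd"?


Input: "addebffbd"
Checking substrings for palindromes:
  [4:8] "bffb" (len 4) => palindrome
  [1:3] "dd" (len 2) => palindrome
  [5:7] "ff" (len 2) => palindrome
Longest palindromic substring: "bffb" with length 4

4


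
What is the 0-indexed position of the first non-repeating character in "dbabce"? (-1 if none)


Input: dbabce
Character frequencies:
  'a': 1
  'b': 2
  'c': 1
  'd': 1
  'e': 1
Scanning left to right for freq == 1:
  Position 0 ('d'): unique! => answer = 0

0


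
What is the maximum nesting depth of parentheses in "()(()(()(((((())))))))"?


Input: "()(()(()(((((())))))))"
Tracking depth:
  Position 0 '(': depth becomes 1
  Position 1 ')': depth becomes 0
  Position 2 '(': depth becomes 1
  Position 3 '(': depth becomes 2
  Position 4 ')': depth becomes 1
  Position 5 '(': depth becomes 2
  Position 6 '(': depth becomes 3
  Position 7 ')': depth becomes 2
  Position 8 '(': depth becomes 3
  Position 9 '(': depth becomes 4
  Position 10 '(': depth becomes 5
  Position 11 '(': depth becomes 6
  Position 12 '(': depth becomes 7
  Position 13 '(': depth becomes 8
  Position 14 ')': depth becomes 7
  Position 15 ')': depth becomes 6
  Position 16 ')': depth becomes 5
  Position 17 ')': depth becomes 4
  Position 18 ')': depth becomes 3
  Position 19 ')': depth becomes 2
  Position 20 ')': depth becomes 1
  Position 21 ')': depth becomes 0
Maximum depth reached: 8

8


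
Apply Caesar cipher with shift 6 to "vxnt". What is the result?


Caesar cipher: shift "vxnt" by 6
  'v' (pos 21) + 6 = pos 1 = 'b'
  'x' (pos 23) + 6 = pos 3 = 'd'
  'n' (pos 13) + 6 = pos 19 = 't'
  't' (pos 19) + 6 = pos 25 = 'z'
Result: bdtz

bdtz
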